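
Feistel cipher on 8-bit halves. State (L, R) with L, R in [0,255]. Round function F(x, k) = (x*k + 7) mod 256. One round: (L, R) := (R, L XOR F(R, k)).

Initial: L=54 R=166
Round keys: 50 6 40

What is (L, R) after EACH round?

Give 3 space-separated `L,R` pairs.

Answer: 166,69 69,3 3,58

Derivation:
Round 1 (k=50): L=166 R=69
Round 2 (k=6): L=69 R=3
Round 3 (k=40): L=3 R=58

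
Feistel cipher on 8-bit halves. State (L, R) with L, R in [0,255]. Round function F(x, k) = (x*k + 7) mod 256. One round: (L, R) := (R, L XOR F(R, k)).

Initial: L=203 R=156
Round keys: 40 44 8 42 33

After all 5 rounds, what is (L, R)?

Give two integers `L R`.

Round 1 (k=40): L=156 R=172
Round 2 (k=44): L=172 R=11
Round 3 (k=8): L=11 R=243
Round 4 (k=42): L=243 R=238
Round 5 (k=33): L=238 R=70

Answer: 238 70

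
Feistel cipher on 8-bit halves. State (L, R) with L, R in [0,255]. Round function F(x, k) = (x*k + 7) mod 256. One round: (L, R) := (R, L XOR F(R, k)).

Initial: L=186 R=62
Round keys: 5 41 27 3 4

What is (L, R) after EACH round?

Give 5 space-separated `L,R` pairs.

Answer: 62,135 135,152 152,136 136,7 7,171

Derivation:
Round 1 (k=5): L=62 R=135
Round 2 (k=41): L=135 R=152
Round 3 (k=27): L=152 R=136
Round 4 (k=3): L=136 R=7
Round 5 (k=4): L=7 R=171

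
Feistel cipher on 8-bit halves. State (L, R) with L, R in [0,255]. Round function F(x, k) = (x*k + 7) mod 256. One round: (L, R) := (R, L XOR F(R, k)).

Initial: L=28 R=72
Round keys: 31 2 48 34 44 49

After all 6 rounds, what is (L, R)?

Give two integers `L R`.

Round 1 (k=31): L=72 R=163
Round 2 (k=2): L=163 R=5
Round 3 (k=48): L=5 R=84
Round 4 (k=34): L=84 R=42
Round 5 (k=44): L=42 R=107
Round 6 (k=49): L=107 R=168

Answer: 107 168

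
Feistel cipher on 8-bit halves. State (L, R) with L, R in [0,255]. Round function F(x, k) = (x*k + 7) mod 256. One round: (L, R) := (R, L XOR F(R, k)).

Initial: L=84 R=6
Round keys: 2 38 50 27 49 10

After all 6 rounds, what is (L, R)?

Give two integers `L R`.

Round 1 (k=2): L=6 R=71
Round 2 (k=38): L=71 R=151
Round 3 (k=50): L=151 R=194
Round 4 (k=27): L=194 R=234
Round 5 (k=49): L=234 R=19
Round 6 (k=10): L=19 R=47

Answer: 19 47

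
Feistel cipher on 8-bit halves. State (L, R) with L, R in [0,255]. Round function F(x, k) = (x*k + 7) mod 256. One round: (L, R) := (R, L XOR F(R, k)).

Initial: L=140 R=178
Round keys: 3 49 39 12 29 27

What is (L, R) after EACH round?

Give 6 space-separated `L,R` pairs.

Answer: 178,145 145,122 122,12 12,237 237,236 236,6

Derivation:
Round 1 (k=3): L=178 R=145
Round 2 (k=49): L=145 R=122
Round 3 (k=39): L=122 R=12
Round 4 (k=12): L=12 R=237
Round 5 (k=29): L=237 R=236
Round 6 (k=27): L=236 R=6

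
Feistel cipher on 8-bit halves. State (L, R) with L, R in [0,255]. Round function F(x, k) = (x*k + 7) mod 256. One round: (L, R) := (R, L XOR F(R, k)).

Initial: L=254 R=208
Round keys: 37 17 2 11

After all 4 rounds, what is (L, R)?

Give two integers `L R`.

Round 1 (k=37): L=208 R=233
Round 2 (k=17): L=233 R=80
Round 3 (k=2): L=80 R=78
Round 4 (k=11): L=78 R=49

Answer: 78 49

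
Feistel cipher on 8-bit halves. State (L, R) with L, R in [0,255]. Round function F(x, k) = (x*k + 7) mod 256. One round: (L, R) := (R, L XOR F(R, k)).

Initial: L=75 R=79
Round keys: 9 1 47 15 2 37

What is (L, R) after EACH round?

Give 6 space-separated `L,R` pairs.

Answer: 79,133 133,195 195,81 81,5 5,64 64,66

Derivation:
Round 1 (k=9): L=79 R=133
Round 2 (k=1): L=133 R=195
Round 3 (k=47): L=195 R=81
Round 4 (k=15): L=81 R=5
Round 5 (k=2): L=5 R=64
Round 6 (k=37): L=64 R=66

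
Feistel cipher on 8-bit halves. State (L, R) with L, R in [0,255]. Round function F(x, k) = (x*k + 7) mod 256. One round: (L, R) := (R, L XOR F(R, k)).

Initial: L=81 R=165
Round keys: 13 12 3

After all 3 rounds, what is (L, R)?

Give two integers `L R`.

Round 1 (k=13): L=165 R=57
Round 2 (k=12): L=57 R=22
Round 3 (k=3): L=22 R=112

Answer: 22 112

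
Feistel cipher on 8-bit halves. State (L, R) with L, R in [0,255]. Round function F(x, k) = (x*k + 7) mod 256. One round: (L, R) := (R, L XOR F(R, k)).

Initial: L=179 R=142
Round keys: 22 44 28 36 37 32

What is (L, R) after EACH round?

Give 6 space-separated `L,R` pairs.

Round 1 (k=22): L=142 R=136
Round 2 (k=44): L=136 R=233
Round 3 (k=28): L=233 R=11
Round 4 (k=36): L=11 R=122
Round 5 (k=37): L=122 R=162
Round 6 (k=32): L=162 R=61

Answer: 142,136 136,233 233,11 11,122 122,162 162,61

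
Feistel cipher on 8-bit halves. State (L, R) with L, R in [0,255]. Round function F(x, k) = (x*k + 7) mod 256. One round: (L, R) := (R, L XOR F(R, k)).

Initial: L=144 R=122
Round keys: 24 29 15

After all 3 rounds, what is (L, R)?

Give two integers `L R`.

Answer: 72 216

Derivation:
Round 1 (k=24): L=122 R=231
Round 2 (k=29): L=231 R=72
Round 3 (k=15): L=72 R=216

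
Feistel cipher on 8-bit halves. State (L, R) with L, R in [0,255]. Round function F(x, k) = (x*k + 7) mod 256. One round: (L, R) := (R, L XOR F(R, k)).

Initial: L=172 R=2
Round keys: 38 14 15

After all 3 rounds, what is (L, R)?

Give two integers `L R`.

Round 1 (k=38): L=2 R=255
Round 2 (k=14): L=255 R=251
Round 3 (k=15): L=251 R=67

Answer: 251 67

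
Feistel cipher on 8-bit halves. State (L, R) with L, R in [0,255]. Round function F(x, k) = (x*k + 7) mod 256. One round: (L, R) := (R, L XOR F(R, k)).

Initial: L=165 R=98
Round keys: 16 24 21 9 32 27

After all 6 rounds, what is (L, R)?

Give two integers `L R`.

Answer: 5 66

Derivation:
Round 1 (k=16): L=98 R=130
Round 2 (k=24): L=130 R=85
Round 3 (k=21): L=85 R=130
Round 4 (k=9): L=130 R=204
Round 5 (k=32): L=204 R=5
Round 6 (k=27): L=5 R=66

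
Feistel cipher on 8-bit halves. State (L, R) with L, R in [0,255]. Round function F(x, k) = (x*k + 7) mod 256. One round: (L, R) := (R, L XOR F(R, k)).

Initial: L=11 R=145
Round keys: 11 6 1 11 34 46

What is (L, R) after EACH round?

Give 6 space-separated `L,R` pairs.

Answer: 145,73 73,44 44,122 122,105 105,131 131,248

Derivation:
Round 1 (k=11): L=145 R=73
Round 2 (k=6): L=73 R=44
Round 3 (k=1): L=44 R=122
Round 4 (k=11): L=122 R=105
Round 5 (k=34): L=105 R=131
Round 6 (k=46): L=131 R=248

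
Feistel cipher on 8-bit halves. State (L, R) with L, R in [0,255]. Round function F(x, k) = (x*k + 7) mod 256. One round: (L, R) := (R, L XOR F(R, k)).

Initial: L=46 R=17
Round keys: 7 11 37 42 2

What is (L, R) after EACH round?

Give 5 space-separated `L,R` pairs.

Round 1 (k=7): L=17 R=80
Round 2 (k=11): L=80 R=102
Round 3 (k=37): L=102 R=149
Round 4 (k=42): L=149 R=31
Round 5 (k=2): L=31 R=208

Answer: 17,80 80,102 102,149 149,31 31,208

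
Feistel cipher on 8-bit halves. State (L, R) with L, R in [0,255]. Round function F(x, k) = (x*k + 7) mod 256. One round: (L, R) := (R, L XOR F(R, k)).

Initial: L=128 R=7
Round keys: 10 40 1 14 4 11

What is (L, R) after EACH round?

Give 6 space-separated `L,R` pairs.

Round 1 (k=10): L=7 R=205
Round 2 (k=40): L=205 R=8
Round 3 (k=1): L=8 R=194
Round 4 (k=14): L=194 R=171
Round 5 (k=4): L=171 R=113
Round 6 (k=11): L=113 R=73

Answer: 7,205 205,8 8,194 194,171 171,113 113,73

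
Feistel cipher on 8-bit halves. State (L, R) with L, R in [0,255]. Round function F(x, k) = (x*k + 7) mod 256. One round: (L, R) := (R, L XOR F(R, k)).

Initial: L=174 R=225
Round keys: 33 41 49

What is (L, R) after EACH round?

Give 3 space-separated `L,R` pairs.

Answer: 225,166 166,124 124,101

Derivation:
Round 1 (k=33): L=225 R=166
Round 2 (k=41): L=166 R=124
Round 3 (k=49): L=124 R=101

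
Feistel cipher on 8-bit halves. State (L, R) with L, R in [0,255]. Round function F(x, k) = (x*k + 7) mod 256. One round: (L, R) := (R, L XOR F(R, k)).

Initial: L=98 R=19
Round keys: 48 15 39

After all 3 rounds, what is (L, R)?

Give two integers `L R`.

Answer: 113 203

Derivation:
Round 1 (k=48): L=19 R=245
Round 2 (k=15): L=245 R=113
Round 3 (k=39): L=113 R=203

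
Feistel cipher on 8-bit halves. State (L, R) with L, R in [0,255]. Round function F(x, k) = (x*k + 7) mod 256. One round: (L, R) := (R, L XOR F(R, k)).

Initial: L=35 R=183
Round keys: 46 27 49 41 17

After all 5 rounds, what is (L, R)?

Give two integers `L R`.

Answer: 224 100

Derivation:
Round 1 (k=46): L=183 R=202
Round 2 (k=27): L=202 R=226
Round 3 (k=49): L=226 R=131
Round 4 (k=41): L=131 R=224
Round 5 (k=17): L=224 R=100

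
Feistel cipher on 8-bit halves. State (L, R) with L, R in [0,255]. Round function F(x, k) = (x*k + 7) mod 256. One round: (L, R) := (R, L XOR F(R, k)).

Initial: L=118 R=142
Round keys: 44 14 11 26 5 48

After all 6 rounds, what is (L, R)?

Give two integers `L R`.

Answer: 16 61

Derivation:
Round 1 (k=44): L=142 R=25
Round 2 (k=14): L=25 R=235
Round 3 (k=11): L=235 R=57
Round 4 (k=26): L=57 R=58
Round 5 (k=5): L=58 R=16
Round 6 (k=48): L=16 R=61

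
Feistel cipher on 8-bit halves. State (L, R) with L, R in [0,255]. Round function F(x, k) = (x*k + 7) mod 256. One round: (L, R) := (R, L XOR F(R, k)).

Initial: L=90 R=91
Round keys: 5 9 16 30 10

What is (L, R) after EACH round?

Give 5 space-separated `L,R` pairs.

Round 1 (k=5): L=91 R=148
Round 2 (k=9): L=148 R=96
Round 3 (k=16): L=96 R=147
Round 4 (k=30): L=147 R=33
Round 5 (k=10): L=33 R=194

Answer: 91,148 148,96 96,147 147,33 33,194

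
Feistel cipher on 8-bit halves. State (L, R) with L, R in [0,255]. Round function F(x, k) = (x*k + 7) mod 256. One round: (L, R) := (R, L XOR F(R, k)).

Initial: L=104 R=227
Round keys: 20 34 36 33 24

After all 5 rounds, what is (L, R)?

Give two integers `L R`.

Round 1 (k=20): L=227 R=171
Round 2 (k=34): L=171 R=94
Round 3 (k=36): L=94 R=148
Round 4 (k=33): L=148 R=69
Round 5 (k=24): L=69 R=235

Answer: 69 235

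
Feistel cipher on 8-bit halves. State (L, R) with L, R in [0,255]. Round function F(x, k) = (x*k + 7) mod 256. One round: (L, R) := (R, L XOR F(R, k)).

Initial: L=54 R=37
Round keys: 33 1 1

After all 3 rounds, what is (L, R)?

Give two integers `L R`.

Round 1 (k=33): L=37 R=250
Round 2 (k=1): L=250 R=36
Round 3 (k=1): L=36 R=209

Answer: 36 209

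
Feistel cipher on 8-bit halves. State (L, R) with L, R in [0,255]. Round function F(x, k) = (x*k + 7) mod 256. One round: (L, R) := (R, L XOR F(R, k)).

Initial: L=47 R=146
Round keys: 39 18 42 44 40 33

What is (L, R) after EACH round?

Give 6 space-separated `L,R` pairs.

Answer: 146,106 106,233 233,43 43,130 130,124 124,129

Derivation:
Round 1 (k=39): L=146 R=106
Round 2 (k=18): L=106 R=233
Round 3 (k=42): L=233 R=43
Round 4 (k=44): L=43 R=130
Round 5 (k=40): L=130 R=124
Round 6 (k=33): L=124 R=129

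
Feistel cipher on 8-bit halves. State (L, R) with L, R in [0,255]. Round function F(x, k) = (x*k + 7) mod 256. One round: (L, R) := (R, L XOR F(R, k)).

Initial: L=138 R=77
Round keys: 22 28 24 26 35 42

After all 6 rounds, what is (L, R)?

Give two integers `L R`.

Round 1 (k=22): L=77 R=47
Round 2 (k=28): L=47 R=102
Round 3 (k=24): L=102 R=184
Round 4 (k=26): L=184 R=209
Round 5 (k=35): L=209 R=34
Round 6 (k=42): L=34 R=74

Answer: 34 74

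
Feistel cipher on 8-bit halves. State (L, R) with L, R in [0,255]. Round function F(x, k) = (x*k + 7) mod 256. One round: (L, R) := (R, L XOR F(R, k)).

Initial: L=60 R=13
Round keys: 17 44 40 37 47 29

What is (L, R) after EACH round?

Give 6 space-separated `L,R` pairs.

Answer: 13,216 216,42 42,79 79,88 88,96 96,191

Derivation:
Round 1 (k=17): L=13 R=216
Round 2 (k=44): L=216 R=42
Round 3 (k=40): L=42 R=79
Round 4 (k=37): L=79 R=88
Round 5 (k=47): L=88 R=96
Round 6 (k=29): L=96 R=191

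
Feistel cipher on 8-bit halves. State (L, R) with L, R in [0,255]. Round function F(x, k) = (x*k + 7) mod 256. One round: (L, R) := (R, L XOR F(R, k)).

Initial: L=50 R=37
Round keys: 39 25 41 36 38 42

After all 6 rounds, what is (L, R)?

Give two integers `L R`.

Round 1 (k=39): L=37 R=152
Round 2 (k=25): L=152 R=250
Round 3 (k=41): L=250 R=137
Round 4 (k=36): L=137 R=177
Round 5 (k=38): L=177 R=196
Round 6 (k=42): L=196 R=158

Answer: 196 158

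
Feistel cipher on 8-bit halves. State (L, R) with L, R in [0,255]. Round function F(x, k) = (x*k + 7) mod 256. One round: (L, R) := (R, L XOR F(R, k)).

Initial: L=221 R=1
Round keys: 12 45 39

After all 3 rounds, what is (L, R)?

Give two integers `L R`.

Answer: 60 229

Derivation:
Round 1 (k=12): L=1 R=206
Round 2 (k=45): L=206 R=60
Round 3 (k=39): L=60 R=229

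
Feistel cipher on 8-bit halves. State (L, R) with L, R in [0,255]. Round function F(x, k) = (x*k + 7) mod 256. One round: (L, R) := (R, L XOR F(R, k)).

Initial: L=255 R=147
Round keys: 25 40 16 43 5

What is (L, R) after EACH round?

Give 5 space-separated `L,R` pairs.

Round 1 (k=25): L=147 R=157
Round 2 (k=40): L=157 R=28
Round 3 (k=16): L=28 R=90
Round 4 (k=43): L=90 R=57
Round 5 (k=5): L=57 R=126

Answer: 147,157 157,28 28,90 90,57 57,126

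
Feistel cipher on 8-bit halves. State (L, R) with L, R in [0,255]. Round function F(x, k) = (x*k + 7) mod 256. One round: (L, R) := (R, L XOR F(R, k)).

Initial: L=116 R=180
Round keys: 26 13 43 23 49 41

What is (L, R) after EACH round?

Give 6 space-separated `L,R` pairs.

Round 1 (k=26): L=180 R=59
Round 2 (k=13): L=59 R=178
Round 3 (k=43): L=178 R=214
Round 4 (k=23): L=214 R=243
Round 5 (k=49): L=243 R=92
Round 6 (k=41): L=92 R=48

Answer: 180,59 59,178 178,214 214,243 243,92 92,48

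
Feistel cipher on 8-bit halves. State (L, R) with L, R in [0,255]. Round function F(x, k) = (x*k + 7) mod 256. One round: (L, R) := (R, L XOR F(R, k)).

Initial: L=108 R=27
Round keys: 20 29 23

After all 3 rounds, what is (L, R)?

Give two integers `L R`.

Round 1 (k=20): L=27 R=79
Round 2 (k=29): L=79 R=225
Round 3 (k=23): L=225 R=113

Answer: 225 113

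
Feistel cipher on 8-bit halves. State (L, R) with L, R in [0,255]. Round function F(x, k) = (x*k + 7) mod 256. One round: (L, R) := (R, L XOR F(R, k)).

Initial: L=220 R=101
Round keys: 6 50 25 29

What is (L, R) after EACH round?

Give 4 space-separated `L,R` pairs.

Round 1 (k=6): L=101 R=185
Round 2 (k=50): L=185 R=76
Round 3 (k=25): L=76 R=202
Round 4 (k=29): L=202 R=165

Answer: 101,185 185,76 76,202 202,165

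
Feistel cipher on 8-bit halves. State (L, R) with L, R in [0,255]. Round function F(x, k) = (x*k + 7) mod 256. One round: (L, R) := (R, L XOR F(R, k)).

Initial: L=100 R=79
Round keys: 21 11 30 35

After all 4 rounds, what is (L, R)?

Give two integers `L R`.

Round 1 (k=21): L=79 R=230
Round 2 (k=11): L=230 R=166
Round 3 (k=30): L=166 R=157
Round 4 (k=35): L=157 R=216

Answer: 157 216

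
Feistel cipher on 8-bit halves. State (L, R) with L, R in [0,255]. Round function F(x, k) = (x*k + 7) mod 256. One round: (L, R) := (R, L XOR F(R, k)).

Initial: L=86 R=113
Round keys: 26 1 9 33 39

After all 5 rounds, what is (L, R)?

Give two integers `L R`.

Round 1 (k=26): L=113 R=215
Round 2 (k=1): L=215 R=175
Round 3 (k=9): L=175 R=249
Round 4 (k=33): L=249 R=143
Round 5 (k=39): L=143 R=41

Answer: 143 41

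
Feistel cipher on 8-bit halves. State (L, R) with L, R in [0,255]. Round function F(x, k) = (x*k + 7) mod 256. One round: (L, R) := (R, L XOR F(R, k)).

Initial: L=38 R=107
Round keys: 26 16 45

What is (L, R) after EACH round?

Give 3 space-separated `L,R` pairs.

Answer: 107,195 195,92 92,240

Derivation:
Round 1 (k=26): L=107 R=195
Round 2 (k=16): L=195 R=92
Round 3 (k=45): L=92 R=240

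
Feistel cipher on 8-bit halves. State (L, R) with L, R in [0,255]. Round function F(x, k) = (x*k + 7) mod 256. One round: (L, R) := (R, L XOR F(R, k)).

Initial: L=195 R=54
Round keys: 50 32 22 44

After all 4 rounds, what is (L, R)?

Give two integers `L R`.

Round 1 (k=50): L=54 R=80
Round 2 (k=32): L=80 R=49
Round 3 (k=22): L=49 R=109
Round 4 (k=44): L=109 R=242

Answer: 109 242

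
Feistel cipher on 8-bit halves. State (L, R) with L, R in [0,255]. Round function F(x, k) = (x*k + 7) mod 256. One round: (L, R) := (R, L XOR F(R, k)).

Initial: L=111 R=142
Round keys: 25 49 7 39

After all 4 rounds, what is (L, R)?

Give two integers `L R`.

Answer: 138 242

Derivation:
Round 1 (k=25): L=142 R=138
Round 2 (k=49): L=138 R=255
Round 3 (k=7): L=255 R=138
Round 4 (k=39): L=138 R=242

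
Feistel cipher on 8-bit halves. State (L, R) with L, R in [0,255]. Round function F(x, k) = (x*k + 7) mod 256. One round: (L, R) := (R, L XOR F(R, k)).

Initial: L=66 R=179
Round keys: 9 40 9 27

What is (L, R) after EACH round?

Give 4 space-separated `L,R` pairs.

Round 1 (k=9): L=179 R=16
Round 2 (k=40): L=16 R=52
Round 3 (k=9): L=52 R=203
Round 4 (k=27): L=203 R=68

Answer: 179,16 16,52 52,203 203,68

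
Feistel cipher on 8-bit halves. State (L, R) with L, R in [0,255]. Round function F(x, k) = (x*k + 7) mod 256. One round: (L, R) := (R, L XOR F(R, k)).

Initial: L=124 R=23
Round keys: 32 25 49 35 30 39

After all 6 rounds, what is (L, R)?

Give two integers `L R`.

Answer: 186 20

Derivation:
Round 1 (k=32): L=23 R=155
Round 2 (k=25): L=155 R=61
Round 3 (k=49): L=61 R=47
Round 4 (k=35): L=47 R=73
Round 5 (k=30): L=73 R=186
Round 6 (k=39): L=186 R=20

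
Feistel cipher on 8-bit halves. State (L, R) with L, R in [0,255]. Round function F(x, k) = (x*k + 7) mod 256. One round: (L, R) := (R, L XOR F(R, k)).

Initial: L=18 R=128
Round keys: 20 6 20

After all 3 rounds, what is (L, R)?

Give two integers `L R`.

Answer: 5 126

Derivation:
Round 1 (k=20): L=128 R=21
Round 2 (k=6): L=21 R=5
Round 3 (k=20): L=5 R=126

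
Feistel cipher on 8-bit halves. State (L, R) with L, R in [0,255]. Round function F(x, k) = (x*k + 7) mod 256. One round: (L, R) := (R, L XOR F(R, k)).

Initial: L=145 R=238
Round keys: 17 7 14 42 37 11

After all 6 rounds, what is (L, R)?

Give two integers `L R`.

Round 1 (k=17): L=238 R=68
Round 2 (k=7): L=68 R=13
Round 3 (k=14): L=13 R=249
Round 4 (k=42): L=249 R=236
Round 5 (k=37): L=236 R=218
Round 6 (k=11): L=218 R=137

Answer: 218 137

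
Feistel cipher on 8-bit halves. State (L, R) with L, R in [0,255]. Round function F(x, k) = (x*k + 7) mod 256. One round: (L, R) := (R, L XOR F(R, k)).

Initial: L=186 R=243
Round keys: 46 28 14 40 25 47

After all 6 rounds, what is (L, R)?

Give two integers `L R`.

Answer: 226 42

Derivation:
Round 1 (k=46): L=243 R=11
Round 2 (k=28): L=11 R=200
Round 3 (k=14): L=200 R=252
Round 4 (k=40): L=252 R=175
Round 5 (k=25): L=175 R=226
Round 6 (k=47): L=226 R=42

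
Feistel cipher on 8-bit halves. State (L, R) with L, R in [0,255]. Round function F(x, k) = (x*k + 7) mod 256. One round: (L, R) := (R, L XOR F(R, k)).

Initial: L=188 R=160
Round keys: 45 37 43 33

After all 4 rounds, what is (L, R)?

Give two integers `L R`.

Answer: 58 79

Derivation:
Round 1 (k=45): L=160 R=155
Round 2 (k=37): L=155 R=206
Round 3 (k=43): L=206 R=58
Round 4 (k=33): L=58 R=79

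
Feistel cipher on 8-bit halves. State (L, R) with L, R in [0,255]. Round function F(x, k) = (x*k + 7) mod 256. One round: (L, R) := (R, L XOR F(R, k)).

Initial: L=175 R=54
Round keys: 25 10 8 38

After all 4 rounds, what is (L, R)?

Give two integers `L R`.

Answer: 141 24

Derivation:
Round 1 (k=25): L=54 R=226
Round 2 (k=10): L=226 R=237
Round 3 (k=8): L=237 R=141
Round 4 (k=38): L=141 R=24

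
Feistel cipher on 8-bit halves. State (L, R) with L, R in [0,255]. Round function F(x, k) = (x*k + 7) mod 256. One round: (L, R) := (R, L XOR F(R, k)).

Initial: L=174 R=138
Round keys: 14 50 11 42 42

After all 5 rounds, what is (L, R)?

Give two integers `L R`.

Answer: 146 150

Derivation:
Round 1 (k=14): L=138 R=61
Round 2 (k=50): L=61 R=123
Round 3 (k=11): L=123 R=109
Round 4 (k=42): L=109 R=146
Round 5 (k=42): L=146 R=150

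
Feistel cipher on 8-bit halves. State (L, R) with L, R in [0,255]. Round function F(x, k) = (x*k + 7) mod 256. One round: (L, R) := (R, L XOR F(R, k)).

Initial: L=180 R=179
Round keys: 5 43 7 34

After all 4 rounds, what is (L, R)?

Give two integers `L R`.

Round 1 (k=5): L=179 R=50
Round 2 (k=43): L=50 R=222
Round 3 (k=7): L=222 R=43
Round 4 (k=34): L=43 R=99

Answer: 43 99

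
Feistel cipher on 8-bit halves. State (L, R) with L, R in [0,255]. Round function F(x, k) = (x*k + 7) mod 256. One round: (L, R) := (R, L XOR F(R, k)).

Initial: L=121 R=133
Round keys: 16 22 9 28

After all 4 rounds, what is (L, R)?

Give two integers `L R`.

Round 1 (k=16): L=133 R=46
Round 2 (k=22): L=46 R=126
Round 3 (k=9): L=126 R=91
Round 4 (k=28): L=91 R=133

Answer: 91 133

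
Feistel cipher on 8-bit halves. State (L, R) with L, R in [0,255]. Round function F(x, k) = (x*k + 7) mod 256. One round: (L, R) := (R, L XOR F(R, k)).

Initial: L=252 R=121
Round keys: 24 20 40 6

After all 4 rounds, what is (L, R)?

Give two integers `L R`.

Round 1 (k=24): L=121 R=163
Round 2 (k=20): L=163 R=186
Round 3 (k=40): L=186 R=180
Round 4 (k=6): L=180 R=133

Answer: 180 133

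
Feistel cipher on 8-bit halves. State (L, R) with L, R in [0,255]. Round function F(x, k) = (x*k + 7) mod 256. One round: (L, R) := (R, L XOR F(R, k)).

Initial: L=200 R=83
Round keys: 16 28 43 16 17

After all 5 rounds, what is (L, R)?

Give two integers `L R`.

Answer: 191 166

Derivation:
Round 1 (k=16): L=83 R=255
Round 2 (k=28): L=255 R=184
Round 3 (k=43): L=184 R=16
Round 4 (k=16): L=16 R=191
Round 5 (k=17): L=191 R=166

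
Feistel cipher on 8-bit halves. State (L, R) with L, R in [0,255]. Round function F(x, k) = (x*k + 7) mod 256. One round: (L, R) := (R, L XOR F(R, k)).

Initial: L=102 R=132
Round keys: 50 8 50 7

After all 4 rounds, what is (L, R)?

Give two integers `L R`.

Answer: 4 232

Derivation:
Round 1 (k=50): L=132 R=169
Round 2 (k=8): L=169 R=203
Round 3 (k=50): L=203 R=4
Round 4 (k=7): L=4 R=232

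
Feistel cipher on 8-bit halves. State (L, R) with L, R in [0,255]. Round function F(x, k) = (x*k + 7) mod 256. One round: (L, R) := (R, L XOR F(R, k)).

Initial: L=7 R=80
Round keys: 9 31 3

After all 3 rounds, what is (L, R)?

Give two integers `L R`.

Round 1 (k=9): L=80 R=208
Round 2 (k=31): L=208 R=103
Round 3 (k=3): L=103 R=236

Answer: 103 236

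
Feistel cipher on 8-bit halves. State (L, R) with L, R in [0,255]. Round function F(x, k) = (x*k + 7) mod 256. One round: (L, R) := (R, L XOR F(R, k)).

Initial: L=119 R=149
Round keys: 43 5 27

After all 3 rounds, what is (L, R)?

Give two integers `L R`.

Round 1 (k=43): L=149 R=121
Round 2 (k=5): L=121 R=241
Round 3 (k=27): L=241 R=11

Answer: 241 11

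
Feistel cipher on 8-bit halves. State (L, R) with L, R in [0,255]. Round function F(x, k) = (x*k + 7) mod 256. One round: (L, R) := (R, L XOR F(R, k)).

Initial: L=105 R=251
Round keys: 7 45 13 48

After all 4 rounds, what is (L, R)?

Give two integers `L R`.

Answer: 187 60

Derivation:
Round 1 (k=7): L=251 R=141
Round 2 (k=45): L=141 R=43
Round 3 (k=13): L=43 R=187
Round 4 (k=48): L=187 R=60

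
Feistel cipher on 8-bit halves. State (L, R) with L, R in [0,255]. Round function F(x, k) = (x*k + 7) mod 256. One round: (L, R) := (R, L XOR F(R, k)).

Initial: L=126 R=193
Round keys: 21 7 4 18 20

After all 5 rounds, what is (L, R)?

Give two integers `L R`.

Answer: 245 94

Derivation:
Round 1 (k=21): L=193 R=162
Round 2 (k=7): L=162 R=180
Round 3 (k=4): L=180 R=117
Round 4 (k=18): L=117 R=245
Round 5 (k=20): L=245 R=94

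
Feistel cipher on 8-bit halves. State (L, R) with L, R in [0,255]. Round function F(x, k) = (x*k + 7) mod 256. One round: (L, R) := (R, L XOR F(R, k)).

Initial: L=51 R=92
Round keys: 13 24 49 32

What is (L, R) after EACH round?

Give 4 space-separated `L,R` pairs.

Round 1 (k=13): L=92 R=128
Round 2 (k=24): L=128 R=91
Round 3 (k=49): L=91 R=242
Round 4 (k=32): L=242 R=28

Answer: 92,128 128,91 91,242 242,28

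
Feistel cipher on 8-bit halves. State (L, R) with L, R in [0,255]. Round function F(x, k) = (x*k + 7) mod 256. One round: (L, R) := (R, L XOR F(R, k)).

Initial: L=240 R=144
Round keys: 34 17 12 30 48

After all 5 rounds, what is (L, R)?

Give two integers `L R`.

Round 1 (k=34): L=144 R=215
Round 2 (k=17): L=215 R=222
Round 3 (k=12): L=222 R=184
Round 4 (k=30): L=184 R=73
Round 5 (k=48): L=73 R=15

Answer: 73 15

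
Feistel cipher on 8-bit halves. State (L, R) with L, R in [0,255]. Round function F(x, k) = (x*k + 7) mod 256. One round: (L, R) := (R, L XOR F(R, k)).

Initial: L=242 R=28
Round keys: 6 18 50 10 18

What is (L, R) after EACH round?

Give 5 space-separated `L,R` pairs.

Answer: 28,93 93,141 141,204 204,114 114,199

Derivation:
Round 1 (k=6): L=28 R=93
Round 2 (k=18): L=93 R=141
Round 3 (k=50): L=141 R=204
Round 4 (k=10): L=204 R=114
Round 5 (k=18): L=114 R=199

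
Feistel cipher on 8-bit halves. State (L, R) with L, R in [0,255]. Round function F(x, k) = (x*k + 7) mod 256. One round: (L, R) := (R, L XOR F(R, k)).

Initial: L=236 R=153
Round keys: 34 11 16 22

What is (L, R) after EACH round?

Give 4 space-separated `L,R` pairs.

Answer: 153,181 181,87 87,194 194,228

Derivation:
Round 1 (k=34): L=153 R=181
Round 2 (k=11): L=181 R=87
Round 3 (k=16): L=87 R=194
Round 4 (k=22): L=194 R=228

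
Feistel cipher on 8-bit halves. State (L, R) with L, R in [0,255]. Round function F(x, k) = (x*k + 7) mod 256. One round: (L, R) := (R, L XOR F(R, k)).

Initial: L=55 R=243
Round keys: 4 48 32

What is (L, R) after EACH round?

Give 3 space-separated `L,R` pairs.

Answer: 243,228 228,52 52,99

Derivation:
Round 1 (k=4): L=243 R=228
Round 2 (k=48): L=228 R=52
Round 3 (k=32): L=52 R=99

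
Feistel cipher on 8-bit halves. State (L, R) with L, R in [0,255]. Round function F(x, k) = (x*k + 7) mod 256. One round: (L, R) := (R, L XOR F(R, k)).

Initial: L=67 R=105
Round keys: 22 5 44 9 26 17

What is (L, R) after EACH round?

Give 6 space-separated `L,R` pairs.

Round 1 (k=22): L=105 R=78
Round 2 (k=5): L=78 R=228
Round 3 (k=44): L=228 R=121
Round 4 (k=9): L=121 R=172
Round 5 (k=26): L=172 R=6
Round 6 (k=17): L=6 R=193

Answer: 105,78 78,228 228,121 121,172 172,6 6,193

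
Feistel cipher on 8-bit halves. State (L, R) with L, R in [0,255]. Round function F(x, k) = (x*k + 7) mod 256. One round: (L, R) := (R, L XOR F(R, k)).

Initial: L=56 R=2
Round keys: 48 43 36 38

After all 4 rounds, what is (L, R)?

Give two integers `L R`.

Answer: 224 185

Derivation:
Round 1 (k=48): L=2 R=95
Round 2 (k=43): L=95 R=254
Round 3 (k=36): L=254 R=224
Round 4 (k=38): L=224 R=185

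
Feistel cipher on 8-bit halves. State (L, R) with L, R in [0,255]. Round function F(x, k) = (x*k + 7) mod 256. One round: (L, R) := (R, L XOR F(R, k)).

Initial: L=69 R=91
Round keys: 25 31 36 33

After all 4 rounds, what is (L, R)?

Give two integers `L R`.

Round 1 (k=25): L=91 R=175
Round 2 (k=31): L=175 R=99
Round 3 (k=36): L=99 R=92
Round 4 (k=33): L=92 R=128

Answer: 92 128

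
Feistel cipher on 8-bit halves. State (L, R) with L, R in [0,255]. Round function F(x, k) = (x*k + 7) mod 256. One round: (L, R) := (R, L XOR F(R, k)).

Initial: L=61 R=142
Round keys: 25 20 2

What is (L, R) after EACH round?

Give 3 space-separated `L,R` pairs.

Round 1 (k=25): L=142 R=216
Round 2 (k=20): L=216 R=105
Round 3 (k=2): L=105 R=1

Answer: 142,216 216,105 105,1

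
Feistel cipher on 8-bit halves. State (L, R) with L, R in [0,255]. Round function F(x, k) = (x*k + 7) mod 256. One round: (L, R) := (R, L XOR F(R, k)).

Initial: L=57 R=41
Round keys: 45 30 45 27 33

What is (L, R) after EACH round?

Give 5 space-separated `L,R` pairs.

Answer: 41,5 5,180 180,174 174,213 213,210

Derivation:
Round 1 (k=45): L=41 R=5
Round 2 (k=30): L=5 R=180
Round 3 (k=45): L=180 R=174
Round 4 (k=27): L=174 R=213
Round 5 (k=33): L=213 R=210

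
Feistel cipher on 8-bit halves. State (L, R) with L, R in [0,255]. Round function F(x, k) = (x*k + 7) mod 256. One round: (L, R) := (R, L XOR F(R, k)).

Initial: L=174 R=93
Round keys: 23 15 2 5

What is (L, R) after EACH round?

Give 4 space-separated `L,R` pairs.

Answer: 93,204 204,166 166,159 159,132

Derivation:
Round 1 (k=23): L=93 R=204
Round 2 (k=15): L=204 R=166
Round 3 (k=2): L=166 R=159
Round 4 (k=5): L=159 R=132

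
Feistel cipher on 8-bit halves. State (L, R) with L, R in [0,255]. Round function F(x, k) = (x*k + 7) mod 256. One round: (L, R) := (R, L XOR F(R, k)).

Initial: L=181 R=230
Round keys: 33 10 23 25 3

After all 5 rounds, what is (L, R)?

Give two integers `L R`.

Round 1 (k=33): L=230 R=24
Round 2 (k=10): L=24 R=17
Round 3 (k=23): L=17 R=150
Round 4 (k=25): L=150 R=188
Round 5 (k=3): L=188 R=173

Answer: 188 173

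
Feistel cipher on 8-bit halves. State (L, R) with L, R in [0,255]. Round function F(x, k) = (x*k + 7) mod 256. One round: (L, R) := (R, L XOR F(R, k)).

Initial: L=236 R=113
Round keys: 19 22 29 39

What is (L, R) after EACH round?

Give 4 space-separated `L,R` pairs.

Answer: 113,134 134,250 250,223 223,250

Derivation:
Round 1 (k=19): L=113 R=134
Round 2 (k=22): L=134 R=250
Round 3 (k=29): L=250 R=223
Round 4 (k=39): L=223 R=250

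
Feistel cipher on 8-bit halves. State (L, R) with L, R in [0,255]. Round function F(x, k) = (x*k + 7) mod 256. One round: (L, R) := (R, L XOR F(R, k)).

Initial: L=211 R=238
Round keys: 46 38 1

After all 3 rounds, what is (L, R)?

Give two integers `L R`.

Round 1 (k=46): L=238 R=24
Round 2 (k=38): L=24 R=121
Round 3 (k=1): L=121 R=152

Answer: 121 152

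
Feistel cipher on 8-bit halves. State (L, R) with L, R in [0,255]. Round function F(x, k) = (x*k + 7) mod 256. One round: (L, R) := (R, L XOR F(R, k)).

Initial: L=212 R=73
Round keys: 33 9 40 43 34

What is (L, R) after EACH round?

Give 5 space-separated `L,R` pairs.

Round 1 (k=33): L=73 R=164
Round 2 (k=9): L=164 R=130
Round 3 (k=40): L=130 R=243
Round 4 (k=43): L=243 R=90
Round 5 (k=34): L=90 R=8

Answer: 73,164 164,130 130,243 243,90 90,8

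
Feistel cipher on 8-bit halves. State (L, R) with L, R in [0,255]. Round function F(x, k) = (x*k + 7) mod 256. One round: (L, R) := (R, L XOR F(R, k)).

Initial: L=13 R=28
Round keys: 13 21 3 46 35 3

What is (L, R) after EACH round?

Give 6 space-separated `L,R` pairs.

Round 1 (k=13): L=28 R=126
Round 2 (k=21): L=126 R=65
Round 3 (k=3): L=65 R=180
Round 4 (k=46): L=180 R=30
Round 5 (k=35): L=30 R=149
Round 6 (k=3): L=149 R=216

Answer: 28,126 126,65 65,180 180,30 30,149 149,216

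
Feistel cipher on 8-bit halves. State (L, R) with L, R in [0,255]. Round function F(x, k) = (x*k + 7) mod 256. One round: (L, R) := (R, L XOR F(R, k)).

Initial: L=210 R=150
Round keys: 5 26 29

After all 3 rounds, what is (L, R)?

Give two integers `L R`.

Answer: 107 1

Derivation:
Round 1 (k=5): L=150 R=39
Round 2 (k=26): L=39 R=107
Round 3 (k=29): L=107 R=1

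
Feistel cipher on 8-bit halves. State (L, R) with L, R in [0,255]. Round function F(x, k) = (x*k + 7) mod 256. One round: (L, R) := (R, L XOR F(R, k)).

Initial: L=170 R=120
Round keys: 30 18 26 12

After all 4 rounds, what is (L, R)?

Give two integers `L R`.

Round 1 (k=30): L=120 R=189
Round 2 (k=18): L=189 R=41
Round 3 (k=26): L=41 R=140
Round 4 (k=12): L=140 R=190

Answer: 140 190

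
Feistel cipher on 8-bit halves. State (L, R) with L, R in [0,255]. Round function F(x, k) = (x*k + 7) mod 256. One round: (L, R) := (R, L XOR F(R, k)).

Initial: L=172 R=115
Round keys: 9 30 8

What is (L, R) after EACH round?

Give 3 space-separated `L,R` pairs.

Round 1 (k=9): L=115 R=190
Round 2 (k=30): L=190 R=56
Round 3 (k=8): L=56 R=121

Answer: 115,190 190,56 56,121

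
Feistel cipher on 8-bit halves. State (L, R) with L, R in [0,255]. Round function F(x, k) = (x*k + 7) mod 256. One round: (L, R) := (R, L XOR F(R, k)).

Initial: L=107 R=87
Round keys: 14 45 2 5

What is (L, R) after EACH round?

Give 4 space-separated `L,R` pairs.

Round 1 (k=14): L=87 R=162
Round 2 (k=45): L=162 R=214
Round 3 (k=2): L=214 R=17
Round 4 (k=5): L=17 R=138

Answer: 87,162 162,214 214,17 17,138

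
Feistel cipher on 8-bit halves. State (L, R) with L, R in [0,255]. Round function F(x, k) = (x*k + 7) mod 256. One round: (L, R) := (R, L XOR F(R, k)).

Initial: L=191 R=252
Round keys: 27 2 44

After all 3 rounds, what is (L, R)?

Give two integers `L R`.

Answer: 179 239

Derivation:
Round 1 (k=27): L=252 R=36
Round 2 (k=2): L=36 R=179
Round 3 (k=44): L=179 R=239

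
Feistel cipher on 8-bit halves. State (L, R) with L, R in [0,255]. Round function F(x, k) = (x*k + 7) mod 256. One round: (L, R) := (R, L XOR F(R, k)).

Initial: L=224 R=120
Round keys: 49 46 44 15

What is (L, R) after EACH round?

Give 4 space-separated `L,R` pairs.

Answer: 120,31 31,225 225,172 172,250

Derivation:
Round 1 (k=49): L=120 R=31
Round 2 (k=46): L=31 R=225
Round 3 (k=44): L=225 R=172
Round 4 (k=15): L=172 R=250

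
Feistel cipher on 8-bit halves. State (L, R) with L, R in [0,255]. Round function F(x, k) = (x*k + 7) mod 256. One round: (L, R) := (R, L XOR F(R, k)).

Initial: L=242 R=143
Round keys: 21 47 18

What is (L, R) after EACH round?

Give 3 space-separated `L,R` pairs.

Round 1 (k=21): L=143 R=48
Round 2 (k=47): L=48 R=88
Round 3 (k=18): L=88 R=7

Answer: 143,48 48,88 88,7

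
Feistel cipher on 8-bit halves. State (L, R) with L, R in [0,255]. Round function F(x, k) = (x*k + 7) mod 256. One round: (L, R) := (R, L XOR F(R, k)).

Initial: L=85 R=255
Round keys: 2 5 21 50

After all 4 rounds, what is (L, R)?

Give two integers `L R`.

Round 1 (k=2): L=255 R=80
Round 2 (k=5): L=80 R=104
Round 3 (k=21): L=104 R=223
Round 4 (k=50): L=223 R=253

Answer: 223 253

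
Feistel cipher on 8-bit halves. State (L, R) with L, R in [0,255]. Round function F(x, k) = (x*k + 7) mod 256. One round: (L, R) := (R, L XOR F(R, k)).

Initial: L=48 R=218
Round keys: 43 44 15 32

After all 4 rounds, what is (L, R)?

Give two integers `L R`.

Round 1 (k=43): L=218 R=149
Round 2 (k=44): L=149 R=121
Round 3 (k=15): L=121 R=139
Round 4 (k=32): L=139 R=30

Answer: 139 30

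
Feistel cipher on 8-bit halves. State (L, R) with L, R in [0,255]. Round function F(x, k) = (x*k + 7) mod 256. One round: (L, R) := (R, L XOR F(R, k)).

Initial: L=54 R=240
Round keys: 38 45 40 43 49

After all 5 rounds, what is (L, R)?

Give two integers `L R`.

Answer: 237 210

Derivation:
Round 1 (k=38): L=240 R=145
Round 2 (k=45): L=145 R=116
Round 3 (k=40): L=116 R=182
Round 4 (k=43): L=182 R=237
Round 5 (k=49): L=237 R=210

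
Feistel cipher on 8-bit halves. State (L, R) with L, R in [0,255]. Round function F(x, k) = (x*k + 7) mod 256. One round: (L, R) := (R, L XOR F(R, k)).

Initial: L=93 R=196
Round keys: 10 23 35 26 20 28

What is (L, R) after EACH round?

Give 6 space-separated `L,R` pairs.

Round 1 (k=10): L=196 R=242
Round 2 (k=23): L=242 R=1
Round 3 (k=35): L=1 R=216
Round 4 (k=26): L=216 R=246
Round 5 (k=20): L=246 R=231
Round 6 (k=28): L=231 R=189

Answer: 196,242 242,1 1,216 216,246 246,231 231,189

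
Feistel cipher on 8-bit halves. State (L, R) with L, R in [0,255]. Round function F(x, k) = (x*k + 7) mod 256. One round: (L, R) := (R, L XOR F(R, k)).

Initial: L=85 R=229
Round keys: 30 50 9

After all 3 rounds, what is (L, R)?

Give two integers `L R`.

Answer: 114 129

Derivation:
Round 1 (k=30): L=229 R=136
Round 2 (k=50): L=136 R=114
Round 3 (k=9): L=114 R=129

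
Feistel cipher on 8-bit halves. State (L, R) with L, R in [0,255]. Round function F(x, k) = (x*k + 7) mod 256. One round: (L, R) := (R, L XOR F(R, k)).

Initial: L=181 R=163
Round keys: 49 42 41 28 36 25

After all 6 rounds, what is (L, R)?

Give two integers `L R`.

Answer: 49 209

Derivation:
Round 1 (k=49): L=163 R=143
Round 2 (k=42): L=143 R=222
Round 3 (k=41): L=222 R=26
Round 4 (k=28): L=26 R=1
Round 5 (k=36): L=1 R=49
Round 6 (k=25): L=49 R=209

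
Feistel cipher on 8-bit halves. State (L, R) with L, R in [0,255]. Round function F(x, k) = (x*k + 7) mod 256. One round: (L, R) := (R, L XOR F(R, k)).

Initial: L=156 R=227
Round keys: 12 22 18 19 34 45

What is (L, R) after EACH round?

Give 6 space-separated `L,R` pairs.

Answer: 227,55 55,34 34,92 92,249 249,69 69,209

Derivation:
Round 1 (k=12): L=227 R=55
Round 2 (k=22): L=55 R=34
Round 3 (k=18): L=34 R=92
Round 4 (k=19): L=92 R=249
Round 5 (k=34): L=249 R=69
Round 6 (k=45): L=69 R=209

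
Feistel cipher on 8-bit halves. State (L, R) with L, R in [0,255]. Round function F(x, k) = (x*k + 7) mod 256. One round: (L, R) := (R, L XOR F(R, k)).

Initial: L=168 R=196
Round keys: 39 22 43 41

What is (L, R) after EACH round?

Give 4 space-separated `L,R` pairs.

Answer: 196,75 75,189 189,141 141,33

Derivation:
Round 1 (k=39): L=196 R=75
Round 2 (k=22): L=75 R=189
Round 3 (k=43): L=189 R=141
Round 4 (k=41): L=141 R=33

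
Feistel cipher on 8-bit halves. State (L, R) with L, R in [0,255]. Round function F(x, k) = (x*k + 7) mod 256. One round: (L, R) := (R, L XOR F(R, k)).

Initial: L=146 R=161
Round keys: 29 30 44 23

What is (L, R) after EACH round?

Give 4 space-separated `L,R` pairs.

Round 1 (k=29): L=161 R=214
Round 2 (k=30): L=214 R=186
Round 3 (k=44): L=186 R=41
Round 4 (k=23): L=41 R=12

Answer: 161,214 214,186 186,41 41,12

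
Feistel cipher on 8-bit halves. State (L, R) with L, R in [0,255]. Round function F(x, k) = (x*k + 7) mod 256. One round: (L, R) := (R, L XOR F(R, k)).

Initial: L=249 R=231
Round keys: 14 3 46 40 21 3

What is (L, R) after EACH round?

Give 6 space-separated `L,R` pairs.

Answer: 231,80 80,16 16,183 183,143 143,117 117,233

Derivation:
Round 1 (k=14): L=231 R=80
Round 2 (k=3): L=80 R=16
Round 3 (k=46): L=16 R=183
Round 4 (k=40): L=183 R=143
Round 5 (k=21): L=143 R=117
Round 6 (k=3): L=117 R=233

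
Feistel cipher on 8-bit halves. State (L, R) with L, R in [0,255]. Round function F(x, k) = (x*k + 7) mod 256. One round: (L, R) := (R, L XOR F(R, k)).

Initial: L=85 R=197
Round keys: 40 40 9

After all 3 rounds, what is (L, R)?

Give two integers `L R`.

Answer: 210 243

Derivation:
Round 1 (k=40): L=197 R=154
Round 2 (k=40): L=154 R=210
Round 3 (k=9): L=210 R=243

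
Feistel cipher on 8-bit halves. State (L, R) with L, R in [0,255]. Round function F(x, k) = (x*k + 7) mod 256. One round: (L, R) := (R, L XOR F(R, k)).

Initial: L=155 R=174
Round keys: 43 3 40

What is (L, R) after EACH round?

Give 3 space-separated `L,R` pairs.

Answer: 174,218 218,59 59,229

Derivation:
Round 1 (k=43): L=174 R=218
Round 2 (k=3): L=218 R=59
Round 3 (k=40): L=59 R=229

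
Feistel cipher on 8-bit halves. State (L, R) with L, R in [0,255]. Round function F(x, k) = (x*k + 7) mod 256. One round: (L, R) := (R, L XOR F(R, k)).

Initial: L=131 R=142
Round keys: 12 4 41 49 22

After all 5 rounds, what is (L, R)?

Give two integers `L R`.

Answer: 242 215

Derivation:
Round 1 (k=12): L=142 R=44
Round 2 (k=4): L=44 R=57
Round 3 (k=41): L=57 R=4
Round 4 (k=49): L=4 R=242
Round 5 (k=22): L=242 R=215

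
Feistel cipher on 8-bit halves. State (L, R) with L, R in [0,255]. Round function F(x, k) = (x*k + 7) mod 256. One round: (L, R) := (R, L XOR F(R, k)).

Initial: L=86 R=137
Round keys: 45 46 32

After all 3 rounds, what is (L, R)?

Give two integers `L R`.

Answer: 218 13

Derivation:
Round 1 (k=45): L=137 R=74
Round 2 (k=46): L=74 R=218
Round 3 (k=32): L=218 R=13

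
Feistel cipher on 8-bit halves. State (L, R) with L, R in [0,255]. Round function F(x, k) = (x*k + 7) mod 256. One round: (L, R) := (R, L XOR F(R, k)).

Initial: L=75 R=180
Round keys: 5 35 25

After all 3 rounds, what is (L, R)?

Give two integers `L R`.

Round 1 (k=5): L=180 R=192
Round 2 (k=35): L=192 R=243
Round 3 (k=25): L=243 R=2

Answer: 243 2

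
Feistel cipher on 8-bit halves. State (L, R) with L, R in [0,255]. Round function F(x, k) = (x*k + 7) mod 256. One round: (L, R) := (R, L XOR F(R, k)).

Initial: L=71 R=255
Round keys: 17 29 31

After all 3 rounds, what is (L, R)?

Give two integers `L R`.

Answer: 235 205

Derivation:
Round 1 (k=17): L=255 R=177
Round 2 (k=29): L=177 R=235
Round 3 (k=31): L=235 R=205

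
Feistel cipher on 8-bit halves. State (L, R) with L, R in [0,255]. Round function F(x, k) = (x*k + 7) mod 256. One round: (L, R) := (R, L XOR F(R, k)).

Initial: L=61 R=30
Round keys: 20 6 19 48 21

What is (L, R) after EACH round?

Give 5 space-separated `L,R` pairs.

Round 1 (k=20): L=30 R=98
Round 2 (k=6): L=98 R=77
Round 3 (k=19): L=77 R=220
Round 4 (k=48): L=220 R=10
Round 5 (k=21): L=10 R=5

Answer: 30,98 98,77 77,220 220,10 10,5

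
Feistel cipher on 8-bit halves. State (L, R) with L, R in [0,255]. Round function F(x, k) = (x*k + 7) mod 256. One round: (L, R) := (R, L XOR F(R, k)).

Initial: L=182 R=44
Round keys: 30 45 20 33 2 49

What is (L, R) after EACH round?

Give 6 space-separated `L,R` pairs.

Round 1 (k=30): L=44 R=153
Round 2 (k=45): L=153 R=192
Round 3 (k=20): L=192 R=158
Round 4 (k=33): L=158 R=165
Round 5 (k=2): L=165 R=207
Round 6 (k=49): L=207 R=3

Answer: 44,153 153,192 192,158 158,165 165,207 207,3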